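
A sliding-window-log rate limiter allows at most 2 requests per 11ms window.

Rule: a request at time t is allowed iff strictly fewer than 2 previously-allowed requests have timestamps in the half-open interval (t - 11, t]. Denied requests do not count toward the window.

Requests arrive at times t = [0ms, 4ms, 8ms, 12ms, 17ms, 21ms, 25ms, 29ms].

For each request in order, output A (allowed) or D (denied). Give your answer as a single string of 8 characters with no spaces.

Answer: AADAADAA

Derivation:
Tracking allowed requests in the window:
  req#1 t=0ms: ALLOW
  req#2 t=4ms: ALLOW
  req#3 t=8ms: DENY
  req#4 t=12ms: ALLOW
  req#5 t=17ms: ALLOW
  req#6 t=21ms: DENY
  req#7 t=25ms: ALLOW
  req#8 t=29ms: ALLOW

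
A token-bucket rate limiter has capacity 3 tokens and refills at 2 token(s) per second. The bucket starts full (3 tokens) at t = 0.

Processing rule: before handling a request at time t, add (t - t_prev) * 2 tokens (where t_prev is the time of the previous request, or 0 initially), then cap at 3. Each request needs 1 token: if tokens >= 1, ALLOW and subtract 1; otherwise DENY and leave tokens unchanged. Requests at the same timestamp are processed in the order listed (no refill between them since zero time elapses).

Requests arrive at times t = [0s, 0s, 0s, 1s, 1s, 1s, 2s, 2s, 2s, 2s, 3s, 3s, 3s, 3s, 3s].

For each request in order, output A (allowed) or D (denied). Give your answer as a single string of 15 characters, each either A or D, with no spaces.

Answer: AAAAADAADDAADDD

Derivation:
Simulating step by step:
  req#1 t=0s: ALLOW
  req#2 t=0s: ALLOW
  req#3 t=0s: ALLOW
  req#4 t=1s: ALLOW
  req#5 t=1s: ALLOW
  req#6 t=1s: DENY
  req#7 t=2s: ALLOW
  req#8 t=2s: ALLOW
  req#9 t=2s: DENY
  req#10 t=2s: DENY
  req#11 t=3s: ALLOW
  req#12 t=3s: ALLOW
  req#13 t=3s: DENY
  req#14 t=3s: DENY
  req#15 t=3s: DENY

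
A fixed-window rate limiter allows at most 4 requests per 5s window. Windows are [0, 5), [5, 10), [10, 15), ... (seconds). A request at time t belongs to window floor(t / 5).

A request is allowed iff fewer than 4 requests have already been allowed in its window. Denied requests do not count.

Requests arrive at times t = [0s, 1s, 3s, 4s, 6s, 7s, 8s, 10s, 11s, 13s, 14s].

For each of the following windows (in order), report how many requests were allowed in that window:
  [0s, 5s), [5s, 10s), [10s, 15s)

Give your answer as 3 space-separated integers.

Processing requests:
  req#1 t=0s (window 0): ALLOW
  req#2 t=1s (window 0): ALLOW
  req#3 t=3s (window 0): ALLOW
  req#4 t=4s (window 0): ALLOW
  req#5 t=6s (window 1): ALLOW
  req#6 t=7s (window 1): ALLOW
  req#7 t=8s (window 1): ALLOW
  req#8 t=10s (window 2): ALLOW
  req#9 t=11s (window 2): ALLOW
  req#10 t=13s (window 2): ALLOW
  req#11 t=14s (window 2): ALLOW

Allowed counts by window: 4 3 4

Answer: 4 3 4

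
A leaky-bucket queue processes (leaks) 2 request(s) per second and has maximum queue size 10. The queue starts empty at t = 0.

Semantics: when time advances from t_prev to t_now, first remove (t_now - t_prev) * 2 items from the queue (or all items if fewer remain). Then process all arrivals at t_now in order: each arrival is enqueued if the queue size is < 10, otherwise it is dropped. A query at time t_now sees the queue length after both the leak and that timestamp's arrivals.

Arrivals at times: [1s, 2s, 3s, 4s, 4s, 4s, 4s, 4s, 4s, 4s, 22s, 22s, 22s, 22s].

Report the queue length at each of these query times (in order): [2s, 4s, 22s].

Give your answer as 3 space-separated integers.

Queue lengths at query times:
  query t=2s: backlog = 1
  query t=4s: backlog = 7
  query t=22s: backlog = 4

Answer: 1 7 4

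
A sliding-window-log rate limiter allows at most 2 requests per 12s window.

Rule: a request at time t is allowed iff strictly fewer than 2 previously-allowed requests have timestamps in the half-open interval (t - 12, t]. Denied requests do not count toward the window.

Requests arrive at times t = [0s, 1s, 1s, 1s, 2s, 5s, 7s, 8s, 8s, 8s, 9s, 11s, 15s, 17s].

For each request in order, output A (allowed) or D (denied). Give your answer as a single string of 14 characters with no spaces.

Answer: AADDDDDDDDDDAA

Derivation:
Tracking allowed requests in the window:
  req#1 t=0s: ALLOW
  req#2 t=1s: ALLOW
  req#3 t=1s: DENY
  req#4 t=1s: DENY
  req#5 t=2s: DENY
  req#6 t=5s: DENY
  req#7 t=7s: DENY
  req#8 t=8s: DENY
  req#9 t=8s: DENY
  req#10 t=8s: DENY
  req#11 t=9s: DENY
  req#12 t=11s: DENY
  req#13 t=15s: ALLOW
  req#14 t=17s: ALLOW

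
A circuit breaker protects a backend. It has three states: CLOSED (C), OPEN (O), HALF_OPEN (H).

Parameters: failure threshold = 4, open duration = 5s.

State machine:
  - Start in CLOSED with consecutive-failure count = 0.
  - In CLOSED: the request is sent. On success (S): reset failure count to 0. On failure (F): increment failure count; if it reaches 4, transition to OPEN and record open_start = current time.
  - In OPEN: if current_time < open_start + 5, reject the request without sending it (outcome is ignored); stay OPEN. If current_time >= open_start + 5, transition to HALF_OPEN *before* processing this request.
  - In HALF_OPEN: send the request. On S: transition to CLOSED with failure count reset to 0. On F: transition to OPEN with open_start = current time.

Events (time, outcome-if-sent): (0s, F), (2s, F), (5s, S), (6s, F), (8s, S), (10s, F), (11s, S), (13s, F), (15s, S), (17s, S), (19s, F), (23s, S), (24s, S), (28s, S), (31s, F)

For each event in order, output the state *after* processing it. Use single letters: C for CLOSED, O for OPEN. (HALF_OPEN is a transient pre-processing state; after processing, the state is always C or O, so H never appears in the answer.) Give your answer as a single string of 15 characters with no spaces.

Answer: CCCCCCCCCCCCCCC

Derivation:
State after each event:
  event#1 t=0s outcome=F: state=CLOSED
  event#2 t=2s outcome=F: state=CLOSED
  event#3 t=5s outcome=S: state=CLOSED
  event#4 t=6s outcome=F: state=CLOSED
  event#5 t=8s outcome=S: state=CLOSED
  event#6 t=10s outcome=F: state=CLOSED
  event#7 t=11s outcome=S: state=CLOSED
  event#8 t=13s outcome=F: state=CLOSED
  event#9 t=15s outcome=S: state=CLOSED
  event#10 t=17s outcome=S: state=CLOSED
  event#11 t=19s outcome=F: state=CLOSED
  event#12 t=23s outcome=S: state=CLOSED
  event#13 t=24s outcome=S: state=CLOSED
  event#14 t=28s outcome=S: state=CLOSED
  event#15 t=31s outcome=F: state=CLOSED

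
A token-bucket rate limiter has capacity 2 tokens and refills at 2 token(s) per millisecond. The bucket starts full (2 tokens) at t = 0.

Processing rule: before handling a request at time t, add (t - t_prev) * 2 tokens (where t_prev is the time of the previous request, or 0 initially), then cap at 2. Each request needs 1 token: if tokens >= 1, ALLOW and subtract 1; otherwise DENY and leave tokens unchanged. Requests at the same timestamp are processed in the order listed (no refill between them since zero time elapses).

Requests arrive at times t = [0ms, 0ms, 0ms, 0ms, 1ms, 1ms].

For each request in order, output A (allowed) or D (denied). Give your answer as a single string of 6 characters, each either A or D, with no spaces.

Simulating step by step:
  req#1 t=0ms: ALLOW
  req#2 t=0ms: ALLOW
  req#3 t=0ms: DENY
  req#4 t=0ms: DENY
  req#5 t=1ms: ALLOW
  req#6 t=1ms: ALLOW

Answer: AADDAA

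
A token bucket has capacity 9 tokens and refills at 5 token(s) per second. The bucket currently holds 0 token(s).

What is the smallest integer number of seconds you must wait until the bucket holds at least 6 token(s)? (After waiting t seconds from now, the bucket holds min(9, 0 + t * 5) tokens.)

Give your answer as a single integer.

Answer: 2

Derivation:
Need 0 + t * 5 >= 6, so t >= 6/5.
Smallest integer t = ceil(6/5) = 2.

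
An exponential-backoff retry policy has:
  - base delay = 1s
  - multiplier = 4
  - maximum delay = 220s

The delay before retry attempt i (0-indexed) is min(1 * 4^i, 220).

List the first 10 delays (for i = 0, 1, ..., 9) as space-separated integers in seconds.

Answer: 1 4 16 64 220 220 220 220 220 220

Derivation:
Computing each delay:
  i=0: min(1*4^0, 220) = 1
  i=1: min(1*4^1, 220) = 4
  i=2: min(1*4^2, 220) = 16
  i=3: min(1*4^3, 220) = 64
  i=4: min(1*4^4, 220) = 220
  i=5: min(1*4^5, 220) = 220
  i=6: min(1*4^6, 220) = 220
  i=7: min(1*4^7, 220) = 220
  i=8: min(1*4^8, 220) = 220
  i=9: min(1*4^9, 220) = 220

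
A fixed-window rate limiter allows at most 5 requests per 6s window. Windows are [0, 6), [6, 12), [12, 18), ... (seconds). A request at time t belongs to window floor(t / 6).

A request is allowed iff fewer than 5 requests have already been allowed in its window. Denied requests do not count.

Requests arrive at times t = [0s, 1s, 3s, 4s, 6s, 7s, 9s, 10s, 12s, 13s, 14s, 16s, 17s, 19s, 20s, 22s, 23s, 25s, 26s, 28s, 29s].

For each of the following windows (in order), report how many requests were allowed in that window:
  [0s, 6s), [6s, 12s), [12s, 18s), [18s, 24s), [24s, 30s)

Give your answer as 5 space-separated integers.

Answer: 4 4 5 4 4

Derivation:
Processing requests:
  req#1 t=0s (window 0): ALLOW
  req#2 t=1s (window 0): ALLOW
  req#3 t=3s (window 0): ALLOW
  req#4 t=4s (window 0): ALLOW
  req#5 t=6s (window 1): ALLOW
  req#6 t=7s (window 1): ALLOW
  req#7 t=9s (window 1): ALLOW
  req#8 t=10s (window 1): ALLOW
  req#9 t=12s (window 2): ALLOW
  req#10 t=13s (window 2): ALLOW
  req#11 t=14s (window 2): ALLOW
  req#12 t=16s (window 2): ALLOW
  req#13 t=17s (window 2): ALLOW
  req#14 t=19s (window 3): ALLOW
  req#15 t=20s (window 3): ALLOW
  req#16 t=22s (window 3): ALLOW
  req#17 t=23s (window 3): ALLOW
  req#18 t=25s (window 4): ALLOW
  req#19 t=26s (window 4): ALLOW
  req#20 t=28s (window 4): ALLOW
  req#21 t=29s (window 4): ALLOW

Allowed counts by window: 4 4 5 4 4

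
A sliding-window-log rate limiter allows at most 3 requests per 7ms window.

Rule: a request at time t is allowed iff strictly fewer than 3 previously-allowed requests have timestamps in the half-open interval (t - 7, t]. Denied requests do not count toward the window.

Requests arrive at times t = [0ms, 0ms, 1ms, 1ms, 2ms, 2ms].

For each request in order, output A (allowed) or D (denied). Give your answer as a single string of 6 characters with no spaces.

Answer: AAADDD

Derivation:
Tracking allowed requests in the window:
  req#1 t=0ms: ALLOW
  req#2 t=0ms: ALLOW
  req#3 t=1ms: ALLOW
  req#4 t=1ms: DENY
  req#5 t=2ms: DENY
  req#6 t=2ms: DENY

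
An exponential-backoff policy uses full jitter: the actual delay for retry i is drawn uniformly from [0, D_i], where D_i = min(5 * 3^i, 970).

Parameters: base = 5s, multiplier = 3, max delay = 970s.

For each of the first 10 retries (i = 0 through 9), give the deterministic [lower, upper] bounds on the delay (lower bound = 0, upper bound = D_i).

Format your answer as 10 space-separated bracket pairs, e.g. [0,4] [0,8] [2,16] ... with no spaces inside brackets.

Computing bounds per retry:
  i=0: D_i=min(5*3^0,970)=5, bounds=[0,5]
  i=1: D_i=min(5*3^1,970)=15, bounds=[0,15]
  i=2: D_i=min(5*3^2,970)=45, bounds=[0,45]
  i=3: D_i=min(5*3^3,970)=135, bounds=[0,135]
  i=4: D_i=min(5*3^4,970)=405, bounds=[0,405]
  i=5: D_i=min(5*3^5,970)=970, bounds=[0,970]
  i=6: D_i=min(5*3^6,970)=970, bounds=[0,970]
  i=7: D_i=min(5*3^7,970)=970, bounds=[0,970]
  i=8: D_i=min(5*3^8,970)=970, bounds=[0,970]
  i=9: D_i=min(5*3^9,970)=970, bounds=[0,970]

Answer: [0,5] [0,15] [0,45] [0,135] [0,405] [0,970] [0,970] [0,970] [0,970] [0,970]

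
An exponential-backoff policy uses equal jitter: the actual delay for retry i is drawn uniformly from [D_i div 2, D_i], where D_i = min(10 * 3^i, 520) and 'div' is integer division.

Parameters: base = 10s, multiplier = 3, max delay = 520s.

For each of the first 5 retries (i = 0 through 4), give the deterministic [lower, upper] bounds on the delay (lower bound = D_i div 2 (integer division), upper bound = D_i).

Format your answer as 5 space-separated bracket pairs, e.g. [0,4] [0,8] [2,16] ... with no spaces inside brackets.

Computing bounds per retry:
  i=0: D_i=min(10*3^0,520)=10, bounds=[5,10]
  i=1: D_i=min(10*3^1,520)=30, bounds=[15,30]
  i=2: D_i=min(10*3^2,520)=90, bounds=[45,90]
  i=3: D_i=min(10*3^3,520)=270, bounds=[135,270]
  i=4: D_i=min(10*3^4,520)=520, bounds=[260,520]

Answer: [5,10] [15,30] [45,90] [135,270] [260,520]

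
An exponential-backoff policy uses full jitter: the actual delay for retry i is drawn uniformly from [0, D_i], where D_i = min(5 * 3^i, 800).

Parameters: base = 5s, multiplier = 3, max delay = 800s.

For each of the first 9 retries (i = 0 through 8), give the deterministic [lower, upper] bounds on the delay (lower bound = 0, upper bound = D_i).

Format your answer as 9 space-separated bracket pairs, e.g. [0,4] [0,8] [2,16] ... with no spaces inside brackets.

Answer: [0,5] [0,15] [0,45] [0,135] [0,405] [0,800] [0,800] [0,800] [0,800]

Derivation:
Computing bounds per retry:
  i=0: D_i=min(5*3^0,800)=5, bounds=[0,5]
  i=1: D_i=min(5*3^1,800)=15, bounds=[0,15]
  i=2: D_i=min(5*3^2,800)=45, bounds=[0,45]
  i=3: D_i=min(5*3^3,800)=135, bounds=[0,135]
  i=4: D_i=min(5*3^4,800)=405, bounds=[0,405]
  i=5: D_i=min(5*3^5,800)=800, bounds=[0,800]
  i=6: D_i=min(5*3^6,800)=800, bounds=[0,800]
  i=7: D_i=min(5*3^7,800)=800, bounds=[0,800]
  i=8: D_i=min(5*3^8,800)=800, bounds=[0,800]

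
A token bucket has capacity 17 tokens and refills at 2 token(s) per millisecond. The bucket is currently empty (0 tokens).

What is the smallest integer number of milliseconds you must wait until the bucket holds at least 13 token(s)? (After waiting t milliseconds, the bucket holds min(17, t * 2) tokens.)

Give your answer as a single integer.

Need t * 2 >= 13, so t >= 13/2.
Smallest integer t = ceil(13/2) = 7.

Answer: 7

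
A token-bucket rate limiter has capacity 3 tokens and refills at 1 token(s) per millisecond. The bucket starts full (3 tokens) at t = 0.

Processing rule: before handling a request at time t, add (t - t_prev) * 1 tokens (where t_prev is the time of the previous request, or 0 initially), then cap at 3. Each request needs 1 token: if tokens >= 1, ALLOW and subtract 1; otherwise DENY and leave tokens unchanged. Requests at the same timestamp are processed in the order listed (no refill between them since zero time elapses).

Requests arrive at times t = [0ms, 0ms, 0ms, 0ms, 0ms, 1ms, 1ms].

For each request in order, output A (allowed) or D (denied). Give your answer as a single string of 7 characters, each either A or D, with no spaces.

Simulating step by step:
  req#1 t=0ms: ALLOW
  req#2 t=0ms: ALLOW
  req#3 t=0ms: ALLOW
  req#4 t=0ms: DENY
  req#5 t=0ms: DENY
  req#6 t=1ms: ALLOW
  req#7 t=1ms: DENY

Answer: AAADDAD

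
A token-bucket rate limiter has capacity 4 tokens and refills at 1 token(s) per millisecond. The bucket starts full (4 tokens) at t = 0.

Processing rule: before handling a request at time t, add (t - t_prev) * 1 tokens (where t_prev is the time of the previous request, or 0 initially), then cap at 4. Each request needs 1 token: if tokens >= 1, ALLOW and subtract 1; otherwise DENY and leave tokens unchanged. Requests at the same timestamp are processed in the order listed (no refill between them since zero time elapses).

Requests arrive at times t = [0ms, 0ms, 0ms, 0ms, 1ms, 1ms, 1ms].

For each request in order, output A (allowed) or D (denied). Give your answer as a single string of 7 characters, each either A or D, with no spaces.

Simulating step by step:
  req#1 t=0ms: ALLOW
  req#2 t=0ms: ALLOW
  req#3 t=0ms: ALLOW
  req#4 t=0ms: ALLOW
  req#5 t=1ms: ALLOW
  req#6 t=1ms: DENY
  req#7 t=1ms: DENY

Answer: AAAAADD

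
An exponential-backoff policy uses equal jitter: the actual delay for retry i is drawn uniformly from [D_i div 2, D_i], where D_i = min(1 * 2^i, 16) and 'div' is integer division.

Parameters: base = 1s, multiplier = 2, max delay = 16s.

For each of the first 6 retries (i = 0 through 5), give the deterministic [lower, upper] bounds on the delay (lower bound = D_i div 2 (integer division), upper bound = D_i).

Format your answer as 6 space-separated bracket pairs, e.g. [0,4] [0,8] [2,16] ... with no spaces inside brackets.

Answer: [0,1] [1,2] [2,4] [4,8] [8,16] [8,16]

Derivation:
Computing bounds per retry:
  i=0: D_i=min(1*2^0,16)=1, bounds=[0,1]
  i=1: D_i=min(1*2^1,16)=2, bounds=[1,2]
  i=2: D_i=min(1*2^2,16)=4, bounds=[2,4]
  i=3: D_i=min(1*2^3,16)=8, bounds=[4,8]
  i=4: D_i=min(1*2^4,16)=16, bounds=[8,16]
  i=5: D_i=min(1*2^5,16)=16, bounds=[8,16]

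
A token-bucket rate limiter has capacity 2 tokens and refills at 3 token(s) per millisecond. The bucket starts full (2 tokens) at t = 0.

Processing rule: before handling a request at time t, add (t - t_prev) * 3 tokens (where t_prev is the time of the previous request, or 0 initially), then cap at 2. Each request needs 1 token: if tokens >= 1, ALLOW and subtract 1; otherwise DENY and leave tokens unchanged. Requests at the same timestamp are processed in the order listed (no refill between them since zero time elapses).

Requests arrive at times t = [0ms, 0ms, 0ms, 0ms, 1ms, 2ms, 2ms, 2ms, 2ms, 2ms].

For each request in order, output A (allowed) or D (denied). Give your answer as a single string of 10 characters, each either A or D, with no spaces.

Simulating step by step:
  req#1 t=0ms: ALLOW
  req#2 t=0ms: ALLOW
  req#3 t=0ms: DENY
  req#4 t=0ms: DENY
  req#5 t=1ms: ALLOW
  req#6 t=2ms: ALLOW
  req#7 t=2ms: ALLOW
  req#8 t=2ms: DENY
  req#9 t=2ms: DENY
  req#10 t=2ms: DENY

Answer: AADDAAADDD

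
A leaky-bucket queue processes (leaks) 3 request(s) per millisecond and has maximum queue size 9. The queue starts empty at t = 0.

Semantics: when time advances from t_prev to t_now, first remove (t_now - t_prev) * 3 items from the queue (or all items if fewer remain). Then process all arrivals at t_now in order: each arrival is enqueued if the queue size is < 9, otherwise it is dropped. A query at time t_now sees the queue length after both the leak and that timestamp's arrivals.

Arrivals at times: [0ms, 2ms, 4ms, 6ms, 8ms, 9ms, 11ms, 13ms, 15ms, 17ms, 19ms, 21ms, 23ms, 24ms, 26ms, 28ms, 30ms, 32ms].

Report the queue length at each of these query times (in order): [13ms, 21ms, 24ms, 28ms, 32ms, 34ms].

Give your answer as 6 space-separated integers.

Answer: 1 1 1 1 1 0

Derivation:
Queue lengths at query times:
  query t=13ms: backlog = 1
  query t=21ms: backlog = 1
  query t=24ms: backlog = 1
  query t=28ms: backlog = 1
  query t=32ms: backlog = 1
  query t=34ms: backlog = 0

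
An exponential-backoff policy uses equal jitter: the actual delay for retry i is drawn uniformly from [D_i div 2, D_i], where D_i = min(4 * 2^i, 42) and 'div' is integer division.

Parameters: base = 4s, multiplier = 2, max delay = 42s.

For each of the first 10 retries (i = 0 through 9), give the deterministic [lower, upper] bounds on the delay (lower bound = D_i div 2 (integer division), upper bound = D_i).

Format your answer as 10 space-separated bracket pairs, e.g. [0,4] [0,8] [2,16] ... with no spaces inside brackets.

Answer: [2,4] [4,8] [8,16] [16,32] [21,42] [21,42] [21,42] [21,42] [21,42] [21,42]

Derivation:
Computing bounds per retry:
  i=0: D_i=min(4*2^0,42)=4, bounds=[2,4]
  i=1: D_i=min(4*2^1,42)=8, bounds=[4,8]
  i=2: D_i=min(4*2^2,42)=16, bounds=[8,16]
  i=3: D_i=min(4*2^3,42)=32, bounds=[16,32]
  i=4: D_i=min(4*2^4,42)=42, bounds=[21,42]
  i=5: D_i=min(4*2^5,42)=42, bounds=[21,42]
  i=6: D_i=min(4*2^6,42)=42, bounds=[21,42]
  i=7: D_i=min(4*2^7,42)=42, bounds=[21,42]
  i=8: D_i=min(4*2^8,42)=42, bounds=[21,42]
  i=9: D_i=min(4*2^9,42)=42, bounds=[21,42]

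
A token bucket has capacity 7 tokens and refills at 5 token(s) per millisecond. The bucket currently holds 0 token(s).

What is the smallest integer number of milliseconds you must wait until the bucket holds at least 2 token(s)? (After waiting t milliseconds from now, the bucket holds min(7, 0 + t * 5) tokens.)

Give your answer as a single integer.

Answer: 1

Derivation:
Need 0 + t * 5 >= 2, so t >= 2/5.
Smallest integer t = ceil(2/5) = 1.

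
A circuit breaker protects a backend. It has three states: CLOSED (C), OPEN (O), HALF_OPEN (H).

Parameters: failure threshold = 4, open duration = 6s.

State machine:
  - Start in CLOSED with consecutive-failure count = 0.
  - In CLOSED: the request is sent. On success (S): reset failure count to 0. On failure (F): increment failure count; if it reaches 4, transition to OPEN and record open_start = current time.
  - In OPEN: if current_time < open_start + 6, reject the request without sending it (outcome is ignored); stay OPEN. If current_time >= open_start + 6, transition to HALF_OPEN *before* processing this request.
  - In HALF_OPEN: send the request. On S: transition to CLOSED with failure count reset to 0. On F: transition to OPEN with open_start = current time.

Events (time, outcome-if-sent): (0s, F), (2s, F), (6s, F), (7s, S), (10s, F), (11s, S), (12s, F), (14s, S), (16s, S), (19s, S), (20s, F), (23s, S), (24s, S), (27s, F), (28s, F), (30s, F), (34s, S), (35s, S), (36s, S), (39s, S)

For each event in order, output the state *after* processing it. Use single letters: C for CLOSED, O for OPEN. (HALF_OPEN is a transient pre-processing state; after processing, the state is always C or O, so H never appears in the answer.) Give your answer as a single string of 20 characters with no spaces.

Answer: CCCCCCCCCCCCCCCCCCCC

Derivation:
State after each event:
  event#1 t=0s outcome=F: state=CLOSED
  event#2 t=2s outcome=F: state=CLOSED
  event#3 t=6s outcome=F: state=CLOSED
  event#4 t=7s outcome=S: state=CLOSED
  event#5 t=10s outcome=F: state=CLOSED
  event#6 t=11s outcome=S: state=CLOSED
  event#7 t=12s outcome=F: state=CLOSED
  event#8 t=14s outcome=S: state=CLOSED
  event#9 t=16s outcome=S: state=CLOSED
  event#10 t=19s outcome=S: state=CLOSED
  event#11 t=20s outcome=F: state=CLOSED
  event#12 t=23s outcome=S: state=CLOSED
  event#13 t=24s outcome=S: state=CLOSED
  event#14 t=27s outcome=F: state=CLOSED
  event#15 t=28s outcome=F: state=CLOSED
  event#16 t=30s outcome=F: state=CLOSED
  event#17 t=34s outcome=S: state=CLOSED
  event#18 t=35s outcome=S: state=CLOSED
  event#19 t=36s outcome=S: state=CLOSED
  event#20 t=39s outcome=S: state=CLOSED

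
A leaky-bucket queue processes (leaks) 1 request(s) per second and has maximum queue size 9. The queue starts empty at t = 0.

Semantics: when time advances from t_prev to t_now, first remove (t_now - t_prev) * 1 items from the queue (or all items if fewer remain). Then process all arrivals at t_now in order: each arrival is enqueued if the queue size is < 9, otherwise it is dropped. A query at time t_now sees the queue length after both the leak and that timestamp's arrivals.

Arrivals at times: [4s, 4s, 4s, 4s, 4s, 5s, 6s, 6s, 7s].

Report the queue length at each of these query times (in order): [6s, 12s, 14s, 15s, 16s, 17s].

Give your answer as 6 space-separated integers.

Queue lengths at query times:
  query t=6s: backlog = 6
  query t=12s: backlog = 1
  query t=14s: backlog = 0
  query t=15s: backlog = 0
  query t=16s: backlog = 0
  query t=17s: backlog = 0

Answer: 6 1 0 0 0 0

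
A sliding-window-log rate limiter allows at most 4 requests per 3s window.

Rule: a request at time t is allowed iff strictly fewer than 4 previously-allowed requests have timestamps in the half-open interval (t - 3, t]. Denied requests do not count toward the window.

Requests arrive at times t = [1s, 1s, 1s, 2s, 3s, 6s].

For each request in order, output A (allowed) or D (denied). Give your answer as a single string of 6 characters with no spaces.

Answer: AAAADA

Derivation:
Tracking allowed requests in the window:
  req#1 t=1s: ALLOW
  req#2 t=1s: ALLOW
  req#3 t=1s: ALLOW
  req#4 t=2s: ALLOW
  req#5 t=3s: DENY
  req#6 t=6s: ALLOW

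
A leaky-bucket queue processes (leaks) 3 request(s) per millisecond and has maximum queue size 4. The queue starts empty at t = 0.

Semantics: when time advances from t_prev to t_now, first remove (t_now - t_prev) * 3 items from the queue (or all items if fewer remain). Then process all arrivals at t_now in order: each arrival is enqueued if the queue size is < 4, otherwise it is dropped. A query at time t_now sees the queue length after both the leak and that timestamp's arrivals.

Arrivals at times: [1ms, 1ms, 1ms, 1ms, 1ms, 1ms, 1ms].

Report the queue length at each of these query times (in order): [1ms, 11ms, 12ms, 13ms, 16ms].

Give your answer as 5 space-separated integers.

Queue lengths at query times:
  query t=1ms: backlog = 4
  query t=11ms: backlog = 0
  query t=12ms: backlog = 0
  query t=13ms: backlog = 0
  query t=16ms: backlog = 0

Answer: 4 0 0 0 0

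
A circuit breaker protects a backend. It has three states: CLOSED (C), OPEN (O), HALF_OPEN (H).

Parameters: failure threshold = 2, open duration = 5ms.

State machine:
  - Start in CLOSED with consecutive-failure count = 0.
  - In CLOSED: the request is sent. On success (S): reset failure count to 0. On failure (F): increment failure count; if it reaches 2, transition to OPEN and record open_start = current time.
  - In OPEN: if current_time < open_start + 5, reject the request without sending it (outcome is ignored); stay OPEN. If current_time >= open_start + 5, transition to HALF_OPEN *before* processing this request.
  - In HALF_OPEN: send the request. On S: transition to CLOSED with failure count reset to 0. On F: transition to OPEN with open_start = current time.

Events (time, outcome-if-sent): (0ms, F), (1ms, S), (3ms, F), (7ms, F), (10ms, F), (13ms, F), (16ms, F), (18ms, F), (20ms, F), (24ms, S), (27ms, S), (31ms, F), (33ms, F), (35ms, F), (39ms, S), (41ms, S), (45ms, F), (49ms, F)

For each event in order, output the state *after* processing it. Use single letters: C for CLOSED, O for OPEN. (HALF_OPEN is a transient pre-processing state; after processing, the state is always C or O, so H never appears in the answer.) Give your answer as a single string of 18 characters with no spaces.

Answer: CCCOOOOOOCCCOOCCCO

Derivation:
State after each event:
  event#1 t=0ms outcome=F: state=CLOSED
  event#2 t=1ms outcome=S: state=CLOSED
  event#3 t=3ms outcome=F: state=CLOSED
  event#4 t=7ms outcome=F: state=OPEN
  event#5 t=10ms outcome=F: state=OPEN
  event#6 t=13ms outcome=F: state=OPEN
  event#7 t=16ms outcome=F: state=OPEN
  event#8 t=18ms outcome=F: state=OPEN
  event#9 t=20ms outcome=F: state=OPEN
  event#10 t=24ms outcome=S: state=CLOSED
  event#11 t=27ms outcome=S: state=CLOSED
  event#12 t=31ms outcome=F: state=CLOSED
  event#13 t=33ms outcome=F: state=OPEN
  event#14 t=35ms outcome=F: state=OPEN
  event#15 t=39ms outcome=S: state=CLOSED
  event#16 t=41ms outcome=S: state=CLOSED
  event#17 t=45ms outcome=F: state=CLOSED
  event#18 t=49ms outcome=F: state=OPEN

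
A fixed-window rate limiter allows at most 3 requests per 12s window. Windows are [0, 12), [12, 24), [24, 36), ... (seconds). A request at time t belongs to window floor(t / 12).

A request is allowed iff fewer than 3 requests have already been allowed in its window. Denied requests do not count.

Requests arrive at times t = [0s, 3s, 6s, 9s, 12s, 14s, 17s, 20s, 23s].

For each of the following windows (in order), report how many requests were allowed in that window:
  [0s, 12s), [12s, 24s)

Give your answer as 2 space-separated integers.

Answer: 3 3

Derivation:
Processing requests:
  req#1 t=0s (window 0): ALLOW
  req#2 t=3s (window 0): ALLOW
  req#3 t=6s (window 0): ALLOW
  req#4 t=9s (window 0): DENY
  req#5 t=12s (window 1): ALLOW
  req#6 t=14s (window 1): ALLOW
  req#7 t=17s (window 1): ALLOW
  req#8 t=20s (window 1): DENY
  req#9 t=23s (window 1): DENY

Allowed counts by window: 3 3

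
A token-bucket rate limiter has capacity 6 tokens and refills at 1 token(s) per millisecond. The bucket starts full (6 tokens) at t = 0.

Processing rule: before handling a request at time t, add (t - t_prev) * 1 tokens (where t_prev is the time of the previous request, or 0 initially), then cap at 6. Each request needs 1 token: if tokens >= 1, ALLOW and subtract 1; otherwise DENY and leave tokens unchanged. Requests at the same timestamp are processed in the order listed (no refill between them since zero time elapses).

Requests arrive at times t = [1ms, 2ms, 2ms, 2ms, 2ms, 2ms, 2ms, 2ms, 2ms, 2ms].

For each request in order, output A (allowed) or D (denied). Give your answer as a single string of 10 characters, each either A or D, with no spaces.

Simulating step by step:
  req#1 t=1ms: ALLOW
  req#2 t=2ms: ALLOW
  req#3 t=2ms: ALLOW
  req#4 t=2ms: ALLOW
  req#5 t=2ms: ALLOW
  req#6 t=2ms: ALLOW
  req#7 t=2ms: ALLOW
  req#8 t=2ms: DENY
  req#9 t=2ms: DENY
  req#10 t=2ms: DENY

Answer: AAAAAAADDD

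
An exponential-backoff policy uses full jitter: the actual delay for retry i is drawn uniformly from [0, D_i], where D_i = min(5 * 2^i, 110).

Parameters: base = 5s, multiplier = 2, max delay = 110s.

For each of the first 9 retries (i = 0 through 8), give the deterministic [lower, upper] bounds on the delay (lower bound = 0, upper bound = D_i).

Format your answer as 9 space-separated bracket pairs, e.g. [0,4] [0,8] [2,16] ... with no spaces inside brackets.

Computing bounds per retry:
  i=0: D_i=min(5*2^0,110)=5, bounds=[0,5]
  i=1: D_i=min(5*2^1,110)=10, bounds=[0,10]
  i=2: D_i=min(5*2^2,110)=20, bounds=[0,20]
  i=3: D_i=min(5*2^3,110)=40, bounds=[0,40]
  i=4: D_i=min(5*2^4,110)=80, bounds=[0,80]
  i=5: D_i=min(5*2^5,110)=110, bounds=[0,110]
  i=6: D_i=min(5*2^6,110)=110, bounds=[0,110]
  i=7: D_i=min(5*2^7,110)=110, bounds=[0,110]
  i=8: D_i=min(5*2^8,110)=110, bounds=[0,110]

Answer: [0,5] [0,10] [0,20] [0,40] [0,80] [0,110] [0,110] [0,110] [0,110]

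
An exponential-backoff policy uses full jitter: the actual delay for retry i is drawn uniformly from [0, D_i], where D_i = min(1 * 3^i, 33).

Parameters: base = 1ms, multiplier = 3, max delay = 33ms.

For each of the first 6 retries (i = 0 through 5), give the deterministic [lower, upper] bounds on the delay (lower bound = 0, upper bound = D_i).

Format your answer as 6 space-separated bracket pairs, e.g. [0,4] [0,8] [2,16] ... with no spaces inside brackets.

Answer: [0,1] [0,3] [0,9] [0,27] [0,33] [0,33]

Derivation:
Computing bounds per retry:
  i=0: D_i=min(1*3^0,33)=1, bounds=[0,1]
  i=1: D_i=min(1*3^1,33)=3, bounds=[0,3]
  i=2: D_i=min(1*3^2,33)=9, bounds=[0,9]
  i=3: D_i=min(1*3^3,33)=27, bounds=[0,27]
  i=4: D_i=min(1*3^4,33)=33, bounds=[0,33]
  i=5: D_i=min(1*3^5,33)=33, bounds=[0,33]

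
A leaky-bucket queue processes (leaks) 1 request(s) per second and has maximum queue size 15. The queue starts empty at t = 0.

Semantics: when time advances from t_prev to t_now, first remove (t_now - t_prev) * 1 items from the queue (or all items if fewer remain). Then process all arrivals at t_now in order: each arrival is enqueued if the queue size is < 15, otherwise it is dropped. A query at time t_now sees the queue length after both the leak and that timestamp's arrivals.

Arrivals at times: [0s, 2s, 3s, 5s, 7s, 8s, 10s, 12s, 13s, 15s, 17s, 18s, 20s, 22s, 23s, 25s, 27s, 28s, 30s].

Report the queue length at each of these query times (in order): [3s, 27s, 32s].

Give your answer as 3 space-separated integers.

Answer: 1 1 0

Derivation:
Queue lengths at query times:
  query t=3s: backlog = 1
  query t=27s: backlog = 1
  query t=32s: backlog = 0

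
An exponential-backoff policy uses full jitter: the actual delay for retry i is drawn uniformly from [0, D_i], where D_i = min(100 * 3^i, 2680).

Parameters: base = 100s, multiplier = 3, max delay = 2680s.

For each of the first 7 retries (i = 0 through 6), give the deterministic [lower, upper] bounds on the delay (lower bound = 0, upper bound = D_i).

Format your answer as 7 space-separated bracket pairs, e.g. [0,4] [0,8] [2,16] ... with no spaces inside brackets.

Answer: [0,100] [0,300] [0,900] [0,2680] [0,2680] [0,2680] [0,2680]

Derivation:
Computing bounds per retry:
  i=0: D_i=min(100*3^0,2680)=100, bounds=[0,100]
  i=1: D_i=min(100*3^1,2680)=300, bounds=[0,300]
  i=2: D_i=min(100*3^2,2680)=900, bounds=[0,900]
  i=3: D_i=min(100*3^3,2680)=2680, bounds=[0,2680]
  i=4: D_i=min(100*3^4,2680)=2680, bounds=[0,2680]
  i=5: D_i=min(100*3^5,2680)=2680, bounds=[0,2680]
  i=6: D_i=min(100*3^6,2680)=2680, bounds=[0,2680]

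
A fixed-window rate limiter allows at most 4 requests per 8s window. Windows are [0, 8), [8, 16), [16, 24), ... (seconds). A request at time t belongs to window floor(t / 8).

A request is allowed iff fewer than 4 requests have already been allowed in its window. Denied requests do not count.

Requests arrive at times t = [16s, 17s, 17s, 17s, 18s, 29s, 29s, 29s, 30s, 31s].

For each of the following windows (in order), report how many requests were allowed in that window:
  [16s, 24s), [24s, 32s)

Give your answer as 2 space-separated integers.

Processing requests:
  req#1 t=16s (window 2): ALLOW
  req#2 t=17s (window 2): ALLOW
  req#3 t=17s (window 2): ALLOW
  req#4 t=17s (window 2): ALLOW
  req#5 t=18s (window 2): DENY
  req#6 t=29s (window 3): ALLOW
  req#7 t=29s (window 3): ALLOW
  req#8 t=29s (window 3): ALLOW
  req#9 t=30s (window 3): ALLOW
  req#10 t=31s (window 3): DENY

Allowed counts by window: 4 4

Answer: 4 4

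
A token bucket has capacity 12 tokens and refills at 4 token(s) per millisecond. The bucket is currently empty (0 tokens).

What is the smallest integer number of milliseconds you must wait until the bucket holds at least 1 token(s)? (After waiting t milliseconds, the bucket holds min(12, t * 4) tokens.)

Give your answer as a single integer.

Answer: 1

Derivation:
Need t * 4 >= 1, so t >= 1/4.
Smallest integer t = ceil(1/4) = 1.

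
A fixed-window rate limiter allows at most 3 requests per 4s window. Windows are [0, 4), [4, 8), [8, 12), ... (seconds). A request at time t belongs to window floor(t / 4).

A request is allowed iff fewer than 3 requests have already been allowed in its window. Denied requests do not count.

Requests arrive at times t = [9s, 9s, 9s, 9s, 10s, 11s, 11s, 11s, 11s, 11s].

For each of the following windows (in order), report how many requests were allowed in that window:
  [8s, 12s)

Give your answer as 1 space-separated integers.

Answer: 3

Derivation:
Processing requests:
  req#1 t=9s (window 2): ALLOW
  req#2 t=9s (window 2): ALLOW
  req#3 t=9s (window 2): ALLOW
  req#4 t=9s (window 2): DENY
  req#5 t=10s (window 2): DENY
  req#6 t=11s (window 2): DENY
  req#7 t=11s (window 2): DENY
  req#8 t=11s (window 2): DENY
  req#9 t=11s (window 2): DENY
  req#10 t=11s (window 2): DENY

Allowed counts by window: 3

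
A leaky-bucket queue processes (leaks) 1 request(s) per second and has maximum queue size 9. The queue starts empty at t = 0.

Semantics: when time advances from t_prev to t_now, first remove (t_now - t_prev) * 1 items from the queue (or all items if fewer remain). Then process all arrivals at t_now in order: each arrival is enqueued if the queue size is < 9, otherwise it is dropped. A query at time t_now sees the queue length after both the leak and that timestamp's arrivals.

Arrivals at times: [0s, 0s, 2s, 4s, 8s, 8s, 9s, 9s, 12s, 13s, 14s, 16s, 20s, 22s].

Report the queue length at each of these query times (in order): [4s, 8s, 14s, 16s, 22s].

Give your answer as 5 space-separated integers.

Queue lengths at query times:
  query t=4s: backlog = 1
  query t=8s: backlog = 2
  query t=14s: backlog = 1
  query t=16s: backlog = 1
  query t=22s: backlog = 1

Answer: 1 2 1 1 1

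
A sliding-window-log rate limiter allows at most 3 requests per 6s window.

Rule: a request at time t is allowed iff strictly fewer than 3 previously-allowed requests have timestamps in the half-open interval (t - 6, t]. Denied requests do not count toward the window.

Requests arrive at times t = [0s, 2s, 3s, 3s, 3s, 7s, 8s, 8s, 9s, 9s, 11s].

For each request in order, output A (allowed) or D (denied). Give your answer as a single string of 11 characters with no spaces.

Answer: AAADDAADADD

Derivation:
Tracking allowed requests in the window:
  req#1 t=0s: ALLOW
  req#2 t=2s: ALLOW
  req#3 t=3s: ALLOW
  req#4 t=3s: DENY
  req#5 t=3s: DENY
  req#6 t=7s: ALLOW
  req#7 t=8s: ALLOW
  req#8 t=8s: DENY
  req#9 t=9s: ALLOW
  req#10 t=9s: DENY
  req#11 t=11s: DENY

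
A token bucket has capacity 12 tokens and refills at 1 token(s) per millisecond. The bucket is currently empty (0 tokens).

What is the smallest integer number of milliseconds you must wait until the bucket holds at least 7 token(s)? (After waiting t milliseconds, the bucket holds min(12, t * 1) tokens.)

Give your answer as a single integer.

Answer: 7

Derivation:
Need t * 1 >= 7, so t >= 7/1.
Smallest integer t = ceil(7/1) = 7.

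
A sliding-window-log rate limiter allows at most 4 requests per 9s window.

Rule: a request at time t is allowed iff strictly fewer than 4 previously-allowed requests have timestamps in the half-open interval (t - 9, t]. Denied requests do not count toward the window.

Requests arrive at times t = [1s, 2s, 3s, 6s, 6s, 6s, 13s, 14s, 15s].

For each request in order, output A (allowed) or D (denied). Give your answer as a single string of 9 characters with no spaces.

Tracking allowed requests in the window:
  req#1 t=1s: ALLOW
  req#2 t=2s: ALLOW
  req#3 t=3s: ALLOW
  req#4 t=6s: ALLOW
  req#5 t=6s: DENY
  req#6 t=6s: DENY
  req#7 t=13s: ALLOW
  req#8 t=14s: ALLOW
  req#9 t=15s: ALLOW

Answer: AAAADDAAA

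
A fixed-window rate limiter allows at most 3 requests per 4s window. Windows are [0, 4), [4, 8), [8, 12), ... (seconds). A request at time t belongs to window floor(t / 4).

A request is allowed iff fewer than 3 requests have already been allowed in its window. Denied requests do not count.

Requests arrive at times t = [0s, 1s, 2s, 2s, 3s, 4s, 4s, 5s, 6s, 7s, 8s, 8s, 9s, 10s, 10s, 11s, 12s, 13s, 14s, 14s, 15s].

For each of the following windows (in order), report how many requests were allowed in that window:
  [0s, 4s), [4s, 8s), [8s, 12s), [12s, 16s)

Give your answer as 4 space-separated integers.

Answer: 3 3 3 3

Derivation:
Processing requests:
  req#1 t=0s (window 0): ALLOW
  req#2 t=1s (window 0): ALLOW
  req#3 t=2s (window 0): ALLOW
  req#4 t=2s (window 0): DENY
  req#5 t=3s (window 0): DENY
  req#6 t=4s (window 1): ALLOW
  req#7 t=4s (window 1): ALLOW
  req#8 t=5s (window 1): ALLOW
  req#9 t=6s (window 1): DENY
  req#10 t=7s (window 1): DENY
  req#11 t=8s (window 2): ALLOW
  req#12 t=8s (window 2): ALLOW
  req#13 t=9s (window 2): ALLOW
  req#14 t=10s (window 2): DENY
  req#15 t=10s (window 2): DENY
  req#16 t=11s (window 2): DENY
  req#17 t=12s (window 3): ALLOW
  req#18 t=13s (window 3): ALLOW
  req#19 t=14s (window 3): ALLOW
  req#20 t=14s (window 3): DENY
  req#21 t=15s (window 3): DENY

Allowed counts by window: 3 3 3 3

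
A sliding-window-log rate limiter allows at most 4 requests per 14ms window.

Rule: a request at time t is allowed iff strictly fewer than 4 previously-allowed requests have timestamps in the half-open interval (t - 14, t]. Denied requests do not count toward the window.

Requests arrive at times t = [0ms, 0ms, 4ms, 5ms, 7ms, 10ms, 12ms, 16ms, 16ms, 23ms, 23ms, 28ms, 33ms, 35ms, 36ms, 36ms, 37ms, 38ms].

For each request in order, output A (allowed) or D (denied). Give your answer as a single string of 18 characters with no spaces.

Answer: AAAADDDAAAADAADDAA

Derivation:
Tracking allowed requests in the window:
  req#1 t=0ms: ALLOW
  req#2 t=0ms: ALLOW
  req#3 t=4ms: ALLOW
  req#4 t=5ms: ALLOW
  req#5 t=7ms: DENY
  req#6 t=10ms: DENY
  req#7 t=12ms: DENY
  req#8 t=16ms: ALLOW
  req#9 t=16ms: ALLOW
  req#10 t=23ms: ALLOW
  req#11 t=23ms: ALLOW
  req#12 t=28ms: DENY
  req#13 t=33ms: ALLOW
  req#14 t=35ms: ALLOW
  req#15 t=36ms: DENY
  req#16 t=36ms: DENY
  req#17 t=37ms: ALLOW
  req#18 t=38ms: ALLOW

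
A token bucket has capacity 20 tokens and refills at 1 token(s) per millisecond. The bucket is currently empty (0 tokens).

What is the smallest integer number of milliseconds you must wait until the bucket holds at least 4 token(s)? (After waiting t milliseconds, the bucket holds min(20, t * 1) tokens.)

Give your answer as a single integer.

Need t * 1 >= 4, so t >= 4/1.
Smallest integer t = ceil(4/1) = 4.

Answer: 4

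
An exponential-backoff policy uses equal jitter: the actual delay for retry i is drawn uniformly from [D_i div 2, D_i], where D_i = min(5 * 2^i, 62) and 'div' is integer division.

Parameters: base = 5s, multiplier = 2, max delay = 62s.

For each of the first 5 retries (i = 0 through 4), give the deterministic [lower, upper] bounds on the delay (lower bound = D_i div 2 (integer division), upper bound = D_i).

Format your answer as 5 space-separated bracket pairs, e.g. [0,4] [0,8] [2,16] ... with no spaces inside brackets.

Answer: [2,5] [5,10] [10,20] [20,40] [31,62]

Derivation:
Computing bounds per retry:
  i=0: D_i=min(5*2^0,62)=5, bounds=[2,5]
  i=1: D_i=min(5*2^1,62)=10, bounds=[5,10]
  i=2: D_i=min(5*2^2,62)=20, bounds=[10,20]
  i=3: D_i=min(5*2^3,62)=40, bounds=[20,40]
  i=4: D_i=min(5*2^4,62)=62, bounds=[31,62]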